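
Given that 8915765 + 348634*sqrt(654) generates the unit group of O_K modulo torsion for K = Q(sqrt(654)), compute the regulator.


epsilon = 8915765 + 348634*sqrt(654)
= 1.7832e+07
R = ln(1.7832e+07)
= 16.6965

16.6965


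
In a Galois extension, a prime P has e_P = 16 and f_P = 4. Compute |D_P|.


|D_P| = e * f
= 16 * 4
= 64

64


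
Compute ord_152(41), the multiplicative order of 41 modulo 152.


We want ord_152(41), the smallest k >= 1 with 41^k = 1 mod 152.
n = 152 = 2^3 * 19, phi(152) = 72; the order divides phi(n).
Divisors of 72: 1, 2, 3, 4, 6, 8, 9, 12, 18, 24, 36, 72
Repeated squaring mod 152: 41^1 = 41, 41^2 = 9, 41^4 = 81, 41^8 = 25, 41^16 = 17, 41^32 = 137, 41^64 = 73
Test divisors in increasing order:
  k=1: 41^1 = 41 mod 152
  k=2: 41^2 = 9 mod 152
  k=3: 41^3 = 9 * 41 = 65 mod 152
  k=4: 41^4 = 81 mod 152
  k=6: 41^6 = 81 * 9 = 121 mod 152
  k=8: 41^8 = 25 mod 152
  k=9: 41^9 = 25 * 41 = 113 mod 152
  k=12: 41^12 = 25 * 81 = 49 mod 152
  k=18: 41^18 = 17 * 9 = 1 mod 152  <- first divisor giving 1
Order = 18

18


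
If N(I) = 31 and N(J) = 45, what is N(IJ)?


N(IJ) = N(I) * N(J)
= 31 * 45
= 1395

1395


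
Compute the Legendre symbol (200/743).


p = 743 is prime, so compute (200/743) with the reciprocity algorithm (Jacobi-symbol steps: pull out 2s via (2/n), flip via reciprocity, reduce):
  pull out 2: (2/743) = +1  (since 743 mod 8 = 7)
  pull out 2: (2/743) = +1  (since 743 mod 8 = 7)
  pull out 2: (2/743) = +1  (since 743 mod 8 = 7)
  reciprocity: (25/743) -> +(743/25)
  reduce: (18/25)
  pull out 2: (2/25) = +1  (since 25 mod 8 = 1)
  reciprocity: (9/25) -> +(25/9)
  reduce: (7/9)
  reciprocity: (7/9) -> +(9/7)
  reduce: (2/7)
  pull out 2: (2/7) = +1  (since 7 mod 8 = 7)
  (1/7) = 1
Product of signs = 1
(200/743) = 1

1


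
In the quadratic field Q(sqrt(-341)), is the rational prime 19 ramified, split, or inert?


K = Q(sqrt(-341)). Since d mod 4 = 3, disc(K) = -1364.
Check p | disc: -1364 mod 19 = 4.
p does not divide disc. Compute Legendre symbol (d/p):
1^((19-1)/2) mod 19 = 1
(d/p) = 1, so p splits: (p) = P*P' with e=1, f=1, g=2.
Therefore p is split.

split


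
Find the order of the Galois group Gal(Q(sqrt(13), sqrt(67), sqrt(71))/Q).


The 3 square roots of distinct primes are multiplicatively independent over Q,
so [K:Q] = 2^3 and Gal(K/Q) is isomorphic to (Z/2Z)^3.
|Gal| = 2^3 = 8

8


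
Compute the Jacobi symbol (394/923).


Compute (394/923) via quadratic reciprocity:
  pull out 2: (2/923) = -1  (since 923 mod 8 = 3)
  reciprocity: (197/923) -> +(923/197)
  reduce: (135/197)
  reciprocity: (135/197) -> +(197/135)
  reduce: (62/135)
  pull out 2: (2/135) = +1  (since 135 mod 8 = 7)
  reciprocity: (31/135) -> -(135/31)
  reduce: (11/31)
  reciprocity: (11/31) -> -(31/11)
  reduce: (9/11)
  reciprocity: (9/11) -> +(11/9)
  reduce: (2/9)
  pull out 2: (2/9) = +1  (since 9 mod 8 = 1)
  (1/9) = 1
Product of signs = -1

-1


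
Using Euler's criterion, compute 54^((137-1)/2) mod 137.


p = 137 is prime and the exponent is (p-1)/2 = 68, so by Euler's criterion 54^68 = (54/137) = +1 or -1 mod 137.
Compute by square-and-multiply:
  68 = 64 + 4 (binary 1000100)
  Repeated squaring mod 137: 54^1 = 54, 54^2 = 39, 54^4 = 14, 54^8 = 59, 54^16 = 56, 54^32 = 122, 54^64 = 88
  54^68 = 54^64 * 54^4 = 88 * 14 mod 137
    88 * 14 = 1232 = 136 mod 137
  54^68 = 136 mod 137
Result 136 = p - 1 = -1 mod 137: 54 is a quadratic non-residue mod 137. As a residue in [0, p-1] the value is 136.
54^68 mod 137 = 136

136


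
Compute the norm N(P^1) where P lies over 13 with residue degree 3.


N(P^a) = p^(a*f)
= 13^(1*3)
= 13^3
= 2197

2197


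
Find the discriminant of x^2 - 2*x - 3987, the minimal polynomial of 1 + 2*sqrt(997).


The element 1 + 2*sqrt(997) has minimal polynomial:
x^2 - 2*x - 3987
Discriminant = (-2)^2 - 4*(-3987)
= 4 + 15948
= 15952

15952


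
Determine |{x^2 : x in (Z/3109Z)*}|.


For prime p, the number of non-zero quadratic residues is (p-1)/2.
= (3109-1)/2
= 1554

1554


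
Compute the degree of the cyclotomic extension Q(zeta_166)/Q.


The degree equals Euler's totient phi(166).
166 = 2 * 83
phi(166) = 82

82


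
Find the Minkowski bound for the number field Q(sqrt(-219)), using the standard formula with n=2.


d = -219, d mod 4 = 1, so disc(K) = d = -219; |disc(K)| = 219
Imaginary quadratic field, so n = 2, s = r2 = 1, r1 = 0
M = (n!/n^n) * (4/pi)^s * sqrt(|disc(K)|) = (2!/2^2) * (4/pi)^1 * sqrt(219)
= 0.5 * 1.273240 * 14.798649
= 9.4211

9.4211


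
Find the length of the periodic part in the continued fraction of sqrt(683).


Run the CF algorithm for sqrt(683).
a_0 = floor(sqrt(683)) = 26; set m_0=0, q_0=1.
Recurrence: m' = q*a - m,  q' = (d - m'^2)/q,  a' = floor((a_0 + m')/q').
  step 1: m=26, q=7, a=7
  step 2: m=23, q=22, a=2
  step 3: m=21, q=11, a=4
  step 4: m=23, q=14, a=3
  step 5: m=19, q=23, a=1
  step 6: m=4, q=29, a=1
  step 7: m=25, q=2, a=25
  step 8: m=25, q=29, a=1
  step 9: m=4, q=23, a=1
  step 10: m=19, q=14, a=3
  step 11: m=23, q=11, a=4
  step 12: m=21, q=22, a=2
  step 13: m=23, q=7, a=7
  step 14: m=26, q=1, a=52
a_14 = 2*a_0 = 52, so the period closes here.
sqrt(683) = [26; 7, 2, 4, 3, 1, 1, 25, 1, 1, 3, 4, 2, 7, 52]
Period length = 14

14


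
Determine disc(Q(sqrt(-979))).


For K = Q(sqrt(d)) with d squarefree: disc(K) = d if d = 1 mod 4, and disc(K) = 4d if d = 2 or 3 mod 4.
Here d = -979, and d mod 4 = 1.
d = 1 mod 4 (O_K = Z[(1+sqrt(d))/2]), so disc(K) = d = -979

-979


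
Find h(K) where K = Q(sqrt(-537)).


K = Q(sqrt(-537)). d mod 4 = 3, so D = disc(K) = 4d = -2148
h(K) equals the number of primitive reduced positive-definite forms (a, b, c) = a*x^2 + b*x*y + c*y^2 with b^2 - 4ac = D,
where reduced means |b| <= a <= c, with b >= 0 whenever |b| = a or a = c, and primitive means gcd(a, b, c) = 1.
Reduced forces 3a^2 <= |D| = 2148, so 1 <= a <= 26; b must have the parity of D, and c = (b^2 - D)/(4a) must be an integer >= a.
Enumerate a = 1..26, b in [-a, a]:
  a=1: (1, 0, 537)  [1]
  a=2: (2, 2, 269)  [1]
  a=3: (3, 0, 179)  [1]
  a=4..5: none
  a=6: (6, 6, 91)  [1]
  a=7: (7, -6, 78), (7, 6, 78)  [2]
  a=8..12: none
  a=13: (13, -6, 42), (13, 6, 42)  [2]
  a=14: (14, -6, 39), (14, 6, 39)  [2]
  a=15..20: none
  a=21: (21, -6, 26), (21, 6, 26)  [2]
  a=22..26: none
Total reduced forms: 1 + 1 + 1 + 1 + 2 + 2 + 2 + 2 = 12
h = 12

12


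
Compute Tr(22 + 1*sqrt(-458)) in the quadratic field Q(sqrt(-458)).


Tr(a + b*sqrt(d)) = (a + b*sqrt(d)) + (a - b*sqrt(d)) = 2a
= 2 * (22)
= 44

44


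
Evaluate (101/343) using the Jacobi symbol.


Compute (101/343) via quadratic reciprocity:
  reciprocity: (101/343) -> +(343/101)
  reduce: (40/101)
  pull out 2: (2/101) = -1  (since 101 mod 8 = 5)
  pull out 2: (2/101) = -1  (since 101 mod 8 = 5)
  pull out 2: (2/101) = -1  (since 101 mod 8 = 5)
  reciprocity: (5/101) -> +(101/5)
  reduce: (1/5)
  (1/5) = 1
Product of signs = -1

-1


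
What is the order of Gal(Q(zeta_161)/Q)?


|Gal(Q(zeta_161)/Q)| = phi(161)
= 132

132


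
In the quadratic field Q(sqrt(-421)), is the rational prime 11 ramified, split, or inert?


K = Q(sqrt(-421)). Since d mod 4 = 3, disc(K) = -1684.
Check p | disc: -1684 mod 11 = 10.
p does not divide disc. Compute Legendre symbol (d/p):
8^((11-1)/2) mod 11 = -1
(d/p) = -1, so p is inert: (p) stays prime with e=1, f=2, g=1.
Therefore p is inert.

inert


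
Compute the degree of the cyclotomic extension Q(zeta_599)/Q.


The degree equals Euler's totient phi(599).
599 = 599
phi(599) = 598

598


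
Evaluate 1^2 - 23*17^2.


x^2 - d*y^2
= 1^2 - 23*17^2
= 1 - 6647
= -6646

-6646


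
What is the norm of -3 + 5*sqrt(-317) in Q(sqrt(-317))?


N(a + b*sqrt(d)) = a^2 - d*b^2
= (-3)^2 - (-317)*(5)^2
= 9 + 7925
= 7934

7934


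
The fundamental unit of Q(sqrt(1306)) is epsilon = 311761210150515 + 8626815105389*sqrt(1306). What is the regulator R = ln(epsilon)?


epsilon = 311761210150515 + 8626815105389*sqrt(1306)
= 6.2352e+14
R = ln(6.2352e+14)
= 34.0664

34.0664


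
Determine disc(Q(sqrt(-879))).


For K = Q(sqrt(d)) with d squarefree: disc(K) = d if d = 1 mod 4, and disc(K) = 4d if d = 2 or 3 mod 4.
Here d = -879, and d mod 4 = 1.
d = 1 mod 4 (O_K = Z[(1+sqrt(d))/2]), so disc(K) = d = -879

-879


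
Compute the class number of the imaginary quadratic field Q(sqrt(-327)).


K = Q(sqrt(-327)). d mod 4 = 1, so D = disc(K) = d = -327
h(K) equals the number of primitive reduced positive-definite forms (a, b, c) = a*x^2 + b*x*y + c*y^2 with b^2 - 4ac = D,
where reduced means |b| <= a <= c, with b >= 0 whenever |b| = a or a = c, and primitive means gcd(a, b, c) = 1.
Reduced forces 3a^2 <= |D| = 327, so 1 <= a <= 10; b must have the parity of D, and c = (b^2 - D)/(4a) must be an integer >= a.
Enumerate a = 1..10, b in [-a, a]:
  a=1: (1, 1, 82)  [1]
  a=2: (2, -1, 41), (2, 1, 41)  [2]
  a=3: (3, 3, 28)  [1]
  a=4: (4, -3, 21), (4, 3, 21)  [2]
  a=5: none
  a=6: (6, -3, 14), (6, 3, 14)  [2]
  a=7: (7, -3, 12), (7, 3, 12)  [2]
  a=8: (8, -5, 11), (8, 5, 11)  [2]
  a=9..10: none
Total reduced forms: 1 + 2 + 1 + 2 + 2 + 2 + 2 = 12
h = 12

12


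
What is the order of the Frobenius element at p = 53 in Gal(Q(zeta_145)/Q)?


The Frobenius at p in Gal(Q(zeta_n)/Q) = (Z/nZ)* is the class of p, so its order is ord_145(53), the smallest k >= 1 with 53^k = 1 mod 145.
n = 145 = 5 * 29, phi(145) = 112; the order divides phi(n).
Divisors of 112: 1, 2, 4, 7, 8, 14, 16, 28, 56, 112
Repeated squaring mod 145: 53^1 = 53, 53^2 = 54, 53^4 = 16, 53^8 = 111, 53^16 = 141, 53^32 = 16, 53^64 = 111
Test divisors in increasing order:
  k=1: 53^1 = 53 mod 145
  k=2: 53^2 = 54 mod 145
  k=4: 53^4 = 16 mod 145
  k=7: 53^7 = 16 * 54 * 53 = 117 mod 145
  k=8: 53^8 = 111 mod 145
  k=14: 53^14 = 111 * 16 * 54 = 59 mod 145
  k=16: 53^16 = 141 mod 145
  k=28: 53^28 = 141 * 111 * 16 = 1 mod 145  <- first divisor giving 1
Order = 28

28


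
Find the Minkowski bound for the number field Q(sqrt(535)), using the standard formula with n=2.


d = 535, d mod 4 = 3, so disc(K) = 4d = 2140; |disc(K)| = 2140
Real quadratic field, so n = 2, s = r2 = 0, r1 = 2
M = (n!/n^n) * (4/pi)^s * sqrt(|disc(K)|) = (2!/2^2) * (4/pi)^0 * sqrt(2140)
= 0.5 * 1.000000 * 46.260134
= 23.1301

23.1301


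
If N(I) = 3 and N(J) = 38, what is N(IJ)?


N(IJ) = N(I) * N(J)
= 3 * 38
= 114

114


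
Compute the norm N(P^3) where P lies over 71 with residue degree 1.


N(P^a) = p^(a*f)
= 71^(3*1)
= 71^3
= 357911

357911


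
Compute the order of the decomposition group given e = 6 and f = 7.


|D_P| = e * f
= 6 * 7
= 42

42


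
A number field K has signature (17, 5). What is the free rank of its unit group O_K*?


By Dirichlet's unit theorem:
rank = r1 + r2 - 1
= 17 + 5 - 1
= 21

21


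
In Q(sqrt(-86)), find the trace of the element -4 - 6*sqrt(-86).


Tr(a + b*sqrt(d)) = (a + b*sqrt(d)) + (a - b*sqrt(d)) = 2a
= 2 * (-4)
= -8

-8


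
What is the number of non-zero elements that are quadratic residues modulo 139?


For prime p, the number of non-zero quadratic residues is (p-1)/2.
= (139-1)/2
= 69

69


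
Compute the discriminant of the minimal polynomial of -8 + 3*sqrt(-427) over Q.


The element -8 + 3*sqrt(-427) has minimal polynomial:
x^2 + 16*x + 3907
Discriminant = (16)^2 - 4*(3907)
= 256 - 15628
= -15372

-15372


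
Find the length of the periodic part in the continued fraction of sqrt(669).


Run the CF algorithm for sqrt(669).
a_0 = floor(sqrt(669)) = 25; set m_0=0, q_0=1.
Recurrence: m' = q*a - m,  q' = (d - m'^2)/q,  a' = floor((a_0 + m')/q').
  step 1: m=25, q=44, a=1
  step 2: m=19, q=7, a=6
  step 3: m=23, q=20, a=2
  step 4: m=17, q=19, a=2
  step 5: m=21, q=12, a=3
  step 6: m=15, q=37, a=1
  step 7: m=22, q=5, a=9
  step 8: m=23, q=28, a=1
  step 9: m=5, q=23, a=1
  step 10: m=18, q=15, a=2
  step 11: m=12, q=35, a=1
  step 12: m=23, q=4, a=12
  step 13: m=25, q=11, a=4
  step 14: m=19, q=28, a=1
  step 15: m=9, q=21, a=1
  step 16: m=12, q=25, a=1
  step 17: m=13, q=20, a=1
  step 18: m=7, q=31, a=1
  step 19: m=24, q=3, a=16
  step 20: m=24, q=31, a=1
  step 21: m=7, q=20, a=1
  step 22: m=13, q=25, a=1
  step 23: m=12, q=21, a=1
  step 24: m=9, q=28, a=1
  step 25: m=19, q=11, a=4
  step 26: m=25, q=4, a=12
  step 27: m=23, q=35, a=1
  step 28: m=12, q=15, a=2
  step 29: m=18, q=23, a=1
  step 30: m=5, q=28, a=1
  step 31: m=23, q=5, a=9
  step 32: m=22, q=37, a=1
  step 33: m=15, q=12, a=3
  step 34: m=21, q=19, a=2
  step 35: m=17, q=20, a=2
  step 36: m=23, q=7, a=6
  step 37: m=19, q=44, a=1
  step 38: m=25, q=1, a=50
a_38 = 2*a_0 = 50, so the period closes here.
sqrt(669) = [25; 1, 6, 2, 2, 3, 1, 9, 1, 1, 2, 1, 12, 4, 1, 1, 1, 1, 1, 16, 1, 1, 1, 1, 1, 4, 12, 1, 2, 1, 1, 9, 1, 3, 2, 2, 6, 1, 50]
Period length = 38

38


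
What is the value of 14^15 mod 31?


p = 31 is prime and the exponent is (p-1)/2 = 15, so by Euler's criterion 14^15 = (14/31) = +1 or -1 mod 31.
Compute by square-and-multiply:
  15 = 8 + 4 + 2 + 1 (binary 1111)
  Repeated squaring mod 31: 14^1 = 14, 14^2 = 10, 14^4 = 7, 14^8 = 18
  14^15 = 14^8 * 14^4 * 14^2 * 14^1 = 18 * 7 * 10 * 14 mod 31
    18 * 7 = 126 = 2 mod 31
    2 * 10 = 20 = 20 mod 31
    20 * 14 = 280 = 1 mod 31
  14^15 = 1 mod 31
Result 1: 14 is a quadratic residue mod 31.
14^15 mod 31 = 1

1


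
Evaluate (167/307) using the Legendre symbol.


p = 307 is prime, so compute (167/307) with the reciprocity algorithm (Jacobi-symbol steps: pull out 2s via (2/n), flip via reciprocity, reduce):
  reciprocity: (167/307) -> -(307/167)
  reduce: (140/167)
  pull out 2: (2/167) = +1  (since 167 mod 8 = 7)
  pull out 2: (2/167) = +1  (since 167 mod 8 = 7)
  reciprocity: (35/167) -> -(167/35)
  reduce: (27/35)
  reciprocity: (27/35) -> -(35/27)
  reduce: (8/27)
  pull out 2: (2/27) = -1  (since 27 mod 8 = 3)
  pull out 2: (2/27) = -1  (since 27 mod 8 = 3)
  pull out 2: (2/27) = -1  (since 27 mod 8 = 3)
  (1/27) = 1
Product of signs = 1
(167/307) = 1

1


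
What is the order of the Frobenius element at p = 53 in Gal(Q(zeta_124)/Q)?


The Frobenius at p in Gal(Q(zeta_n)/Q) = (Z/nZ)* is the class of p, so its order is ord_124(53), the smallest k >= 1 with 53^k = 1 mod 124.
n = 124 = 2^2 * 31, phi(124) = 60; the order divides phi(n).
Divisors of 60: 1, 2, 3, 4, 5, 6, 10, 12, 15, 20, 30, 60
Repeated squaring mod 124: 53^1 = 53, 53^2 = 81, 53^4 = 113, 53^8 = 121, 53^16 = 9, 53^32 = 81
Test divisors in increasing order:
  k=1: 53^1 = 53 mod 124
  k=2: 53^2 = 81 mod 124
  k=3: 53^3 = 81 * 53 = 77 mod 124
  k=4: 53^4 = 113 mod 124
  k=5: 53^5 = 113 * 53 = 37 mod 124
  k=6: 53^6 = 113 * 81 = 101 mod 124
  k=10: 53^10 = 121 * 81 = 5 mod 124
  k=12: 53^12 = 121 * 113 = 33 mod 124
  k=15: 53^15 = 121 * 113 * 81 * 53 = 61 mod 124
  k=20: 53^20 = 9 * 113 = 25 mod 124
  k=30: 53^30 = 9 * 121 * 113 * 81 = 1 mod 124  <- first divisor giving 1
Order = 30

30


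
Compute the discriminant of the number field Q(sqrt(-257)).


For K = Q(sqrt(d)) with d squarefree: disc(K) = d if d = 1 mod 4, and disc(K) = 4d if d = 2 or 3 mod 4.
Here d = -257, and d mod 4 = 3.
d = 3 mod 4, not 1 (O_K = Z[sqrt(d)]), so disc(K) = 4d = 4 * (-257) = -1028

-1028


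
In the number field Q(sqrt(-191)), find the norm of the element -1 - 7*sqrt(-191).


N(a + b*sqrt(d)) = a^2 - d*b^2
= (-1)^2 - (-191)*(-7)^2
= 1 + 9359
= 9360

9360


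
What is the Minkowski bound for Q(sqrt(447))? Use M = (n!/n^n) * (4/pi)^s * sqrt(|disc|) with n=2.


d = 447, d mod 4 = 3, so disc(K) = 4d = 1788; |disc(K)| = 1788
Real quadratic field, so n = 2, s = r2 = 0, r1 = 2
M = (n!/n^n) * (4/pi)^s * sqrt(|disc(K)|) = (2!/2^2) * (4/pi)^0 * sqrt(1788)
= 0.5 * 1.000000 * 42.284749
= 21.1424

21.1424


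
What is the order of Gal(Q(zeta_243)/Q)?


|Gal(Q(zeta_243)/Q)| = phi(243)
= 162

162


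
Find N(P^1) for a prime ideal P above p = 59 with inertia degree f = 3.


N(P^a) = p^(a*f)
= 59^(1*3)
= 59^3
= 205379

205379


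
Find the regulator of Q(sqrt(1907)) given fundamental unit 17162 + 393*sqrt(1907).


epsilon = 17162 + 393*sqrt(1907)
= 34324.0000
R = ln(34324.0000)
= 10.4436

10.4436


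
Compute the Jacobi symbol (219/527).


Compute (219/527) via quadratic reciprocity:
  reciprocity: (219/527) -> -(527/219)
  reduce: (89/219)
  reciprocity: (89/219) -> +(219/89)
  reduce: (41/89)
  reciprocity: (41/89) -> +(89/41)
  reduce: (7/41)
  reciprocity: (7/41) -> +(41/7)
  reduce: (6/7)
  pull out 2: (2/7) = +1  (since 7 mod 8 = 7)
  reciprocity: (3/7) -> -(7/3)
  reduce: (1/3)
  (1/3) = 1
Product of signs = 1

1


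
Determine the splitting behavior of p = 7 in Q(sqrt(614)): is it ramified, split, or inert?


K = Q(sqrt(614)). Since d mod 4 = 2, disc(K) = 2456.
Check p | disc: 2456 mod 7 = 6.
p does not divide disc. Compute Legendre symbol (d/p):
5^((7-1)/2) mod 7 = -1
(d/p) = -1, so p is inert: (p) stays prime with e=1, f=2, g=1.
Therefore p is inert.

inert


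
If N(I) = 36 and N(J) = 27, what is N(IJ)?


N(IJ) = N(I) * N(J)
= 36 * 27
= 972

972


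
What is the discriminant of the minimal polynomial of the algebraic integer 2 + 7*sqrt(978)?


The element 2 + 7*sqrt(978) has minimal polynomial:
x^2 - 4*x - 47918
Discriminant = (-4)^2 - 4*(-47918)
= 16 + 191672
= 191688

191688


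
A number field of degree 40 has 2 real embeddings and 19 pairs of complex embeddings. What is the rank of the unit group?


By Dirichlet's unit theorem:
rank = r1 + r2 - 1
= 2 + 19 - 1
= 20

20


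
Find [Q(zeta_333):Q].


The degree equals Euler's totient phi(333).
333 = 3^2 * 37
phi(333) = 216

216


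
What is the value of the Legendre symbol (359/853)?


p = 853 is prime, so compute (359/853) with the reciprocity algorithm (Jacobi-symbol steps: pull out 2s via (2/n), flip via reciprocity, reduce):
  reciprocity: (359/853) -> +(853/359)
  reduce: (135/359)
  reciprocity: (135/359) -> -(359/135)
  reduce: (89/135)
  reciprocity: (89/135) -> +(135/89)
  reduce: (46/89)
  pull out 2: (2/89) = +1  (since 89 mod 8 = 1)
  reciprocity: (23/89) -> +(89/23)
  reduce: (20/23)
  pull out 2: (2/23) = +1  (since 23 mod 8 = 7)
  pull out 2: (2/23) = +1  (since 23 mod 8 = 7)
  reciprocity: (5/23) -> +(23/5)
  reduce: (3/5)
  reciprocity: (3/5) -> +(5/3)
  reduce: (2/3)
  pull out 2: (2/3) = -1  (since 3 mod 8 = 3)
  (1/3) = 1
Product of signs = 1
(359/853) = 1

1


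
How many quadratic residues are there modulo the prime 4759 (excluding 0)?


For prime p, the number of non-zero quadratic residues is (p-1)/2.
= (4759-1)/2
= 2379

2379


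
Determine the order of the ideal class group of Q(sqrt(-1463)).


K = Q(sqrt(-1463)). d mod 4 = 1, so D = disc(K) = d = -1463
h(K) equals the number of primitive reduced positive-definite forms (a, b, c) = a*x^2 + b*x*y + c*y^2 with b^2 - 4ac = D,
where reduced means |b| <= a <= c, with b >= 0 whenever |b| = a or a = c, and primitive means gcd(a, b, c) = 1.
Reduced forces 3a^2 <= |D| = 1463, so 1 <= a <= 22; b must have the parity of D, and c = (b^2 - D)/(4a) must be an integer >= a.
Enumerate a = 1..22, b in [-a, a]:
  a=1: (1, 1, 366)  [1]
  a=2: (2, -1, 183), (2, 1, 183)  [2]
  a=3: (3, -1, 122), (3, 1, 122)  [2]
  a=4: (4, -3, 92), (4, 3, 92)  [2]
  a=5: none
  a=6: (6, -5, 62), (6, -1, 61), (6, 1, 61), (6, 5, 62)  [4]
  a=7: (7, 7, 54)  [1]
  a=8: (8, -3, 46), (8, 3, 46)  [2]
  a=9: (9, -7, 42), (9, 7, 42)  [2]
  a=10: none
  a=11: (11, 11, 36)  [1]
  a=12: (12, -11, 33), (12, -5, 31), (12, 5, 31), (12, 11, 33)  [4]
  a=13: none
  a=14: (14, -7, 27), (14, 7, 27)  [2]
  a=15: none
  a=16: (16, -3, 23), (16, 3, 23)  [2]
  a=17: (17, -13, 24), (17, 13, 24)  [2]
  a=18: (18, -11, 22), (18, -7, 21), (18, 7, 21), (18, 11, 22)  [4]
  a=19: (19, 19, 24)  [1]
  a=20..22: none
Total reduced forms: 1 + 2 + 2 + 2 + 4 + 1 + 2 + 2 + 1 + 4 + 2 + 2 + 2 + 4 + 1 = 32
h = 32

32


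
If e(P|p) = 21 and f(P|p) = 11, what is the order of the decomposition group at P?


|D_P| = e * f
= 21 * 11
= 231

231


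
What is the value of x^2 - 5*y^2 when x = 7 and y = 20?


x^2 - d*y^2
= 7^2 - 5*20^2
= 49 - 2000
= -1951

-1951


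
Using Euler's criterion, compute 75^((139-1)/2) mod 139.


p = 139 is prime and the exponent is (p-1)/2 = 69, so by Euler's criterion 75^69 = (75/139) = +1 or -1 mod 139.
Compute by square-and-multiply:
  69 = 64 + 4 + 1 (binary 1000101)
  Repeated squaring mod 139: 75^1 = 75, 75^2 = 65, 75^4 = 55, 75^8 = 106, 75^16 = 116, 75^32 = 112, 75^64 = 34
  75^69 = 75^64 * 75^4 * 75^1 = 34 * 55 * 75 mod 139
    34 * 55 = 1870 = 63 mod 139
    63 * 75 = 4725 = 138 mod 139
  75^69 = 138 mod 139
Result 138 = p - 1 = -1 mod 139: 75 is a quadratic non-residue mod 139. As a residue in [0, p-1] the value is 138.
75^69 mod 139 = 138

138


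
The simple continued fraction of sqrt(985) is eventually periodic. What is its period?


Run the CF algorithm for sqrt(985).
a_0 = floor(sqrt(985)) = 31; set m_0=0, q_0=1.
Recurrence: m' = q*a - m,  q' = (d - m'^2)/q,  a' = floor((a_0 + m')/q').
  step 1: m=31, q=24, a=2
  step 2: m=17, q=29, a=1
  step 3: m=12, q=29, a=1
  step 4: m=17, q=24, a=2
  step 5: m=31, q=1, a=62
a_5 = 2*a_0 = 62, so the period closes here.
sqrt(985) = [31; 2, 1, 1, 2, 62]
Period length = 5

5


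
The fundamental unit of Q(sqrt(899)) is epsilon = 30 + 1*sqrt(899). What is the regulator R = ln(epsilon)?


epsilon = 30 + 1*sqrt(899)
= 59.9833
R = ln(59.9833)
= 4.0941

4.0941


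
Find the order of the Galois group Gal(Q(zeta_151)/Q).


|Gal(Q(zeta_151)/Q)| = phi(151)
= 150

150


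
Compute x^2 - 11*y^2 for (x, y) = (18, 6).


x^2 - d*y^2
= 18^2 - 11*6^2
= 324 - 396
= -72

-72


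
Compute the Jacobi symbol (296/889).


Compute (296/889) via quadratic reciprocity:
  pull out 2: (2/889) = +1  (since 889 mod 8 = 1)
  pull out 2: (2/889) = +1  (since 889 mod 8 = 1)
  pull out 2: (2/889) = +1  (since 889 mod 8 = 1)
  reciprocity: (37/889) -> +(889/37)
  reduce: (1/37)
  (1/37) = 1
Product of signs = 1

1


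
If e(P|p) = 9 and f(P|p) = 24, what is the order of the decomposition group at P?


|D_P| = e * f
= 9 * 24
= 216

216


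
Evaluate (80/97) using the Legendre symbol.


p = 97 is prime, so compute (80/97) with the reciprocity algorithm (Jacobi-symbol steps: pull out 2s via (2/n), flip via reciprocity, reduce):
  pull out 2: (2/97) = +1  (since 97 mod 8 = 1)
  pull out 2: (2/97) = +1  (since 97 mod 8 = 1)
  pull out 2: (2/97) = +1  (since 97 mod 8 = 1)
  pull out 2: (2/97) = +1  (since 97 mod 8 = 1)
  reciprocity: (5/97) -> +(97/5)
  reduce: (2/5)
  pull out 2: (2/5) = -1  (since 5 mod 8 = 5)
  (1/5) = 1
Product of signs = -1
(80/97) = -1

-1


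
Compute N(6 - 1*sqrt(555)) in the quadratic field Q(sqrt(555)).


N(a + b*sqrt(d)) = a^2 - d*b^2
= (6)^2 - (555)*(-1)^2
= 36 - 555
= -519

-519


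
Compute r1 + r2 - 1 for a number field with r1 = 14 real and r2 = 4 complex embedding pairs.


By Dirichlet's unit theorem:
rank = r1 + r2 - 1
= 14 + 4 - 1
= 17

17


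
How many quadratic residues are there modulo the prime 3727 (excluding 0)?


For prime p, the number of non-zero quadratic residues is (p-1)/2.
= (3727-1)/2
= 1863

1863


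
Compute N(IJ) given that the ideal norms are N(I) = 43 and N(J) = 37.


N(IJ) = N(I) * N(J)
= 43 * 37
= 1591

1591


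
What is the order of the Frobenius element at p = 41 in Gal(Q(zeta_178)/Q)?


The Frobenius at p in Gal(Q(zeta_n)/Q) = (Z/nZ)* is the class of p, so its order is ord_178(41), the smallest k >= 1 with 41^k = 1 mod 178.
n = 178 = 2 * 89, phi(178) = 88; the order divides phi(n).
Divisors of 88: 1, 2, 4, 8, 11, 22, 44, 88
Repeated squaring mod 178: 41^1 = 41, 41^2 = 79, 41^4 = 11, 41^8 = 121, 41^16 = 45, 41^32 = 67, 41^64 = 39
Test divisors in increasing order:
  k=1: 41^1 = 41 mod 178
  k=2: 41^2 = 79 mod 178
  k=4: 41^4 = 11 mod 178
  k=8: 41^8 = 121 mod 178
  k=11: 41^11 = 121 * 79 * 41 = 141 mod 178
  k=22: 41^22 = 45 * 11 * 79 = 123 mod 178
  k=44: 41^44 = 67 * 121 * 11 = 177 mod 178
  k=88: 41^88 = 39 * 45 * 121 = 1 mod 178  <- first divisor giving 1
Order = 88

88


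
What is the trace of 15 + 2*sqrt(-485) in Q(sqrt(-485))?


Tr(a + b*sqrt(d)) = (a + b*sqrt(d)) + (a - b*sqrt(d)) = 2a
= 2 * (15)
= 30

30


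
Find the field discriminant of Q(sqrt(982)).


For K = Q(sqrt(d)) with d squarefree: disc(K) = d if d = 1 mod 4, and disc(K) = 4d if d = 2 or 3 mod 4.
Here d = 982, and d mod 4 = 2.
d = 2 mod 4, not 1 (O_K = Z[sqrt(d)]), so disc(K) = 4d = 4 * (982) = 3928

3928


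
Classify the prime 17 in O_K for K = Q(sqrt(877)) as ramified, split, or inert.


K = Q(sqrt(877)). Since d mod 4 = 1, disc(K) = 877.
Check p | disc: 877 mod 17 = 10.
p does not divide disc. Compute Legendre symbol (d/p):
10^((17-1)/2) mod 17 = -1
(d/p) = -1, so p is inert: (p) stays prime with e=1, f=2, g=1.
Therefore p is inert.

inert


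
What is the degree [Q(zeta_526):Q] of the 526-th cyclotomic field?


The degree equals Euler's totient phi(526).
526 = 2 * 263
phi(526) = 262

262


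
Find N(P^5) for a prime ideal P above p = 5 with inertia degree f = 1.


N(P^a) = p^(a*f)
= 5^(5*1)
= 5^5
= 3125

3125


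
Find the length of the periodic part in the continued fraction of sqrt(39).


Run the CF algorithm for sqrt(39).
a_0 = floor(sqrt(39)) = 6; set m_0=0, q_0=1.
Recurrence: m' = q*a - m,  q' = (d - m'^2)/q,  a' = floor((a_0 + m')/q').
  step 1: m=6, q=3, a=4
  step 2: m=6, q=1, a=12
a_2 = 2*a_0 = 12, so the period closes here.
sqrt(39) = [6; 4, 12]
Period length = 2

2


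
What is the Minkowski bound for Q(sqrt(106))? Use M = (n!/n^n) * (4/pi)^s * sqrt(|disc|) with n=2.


d = 106, d mod 4 = 2, so disc(K) = 4d = 424; |disc(K)| = 424
Real quadratic field, so n = 2, s = r2 = 0, r1 = 2
M = (n!/n^n) * (4/pi)^s * sqrt(|disc(K)|) = (2!/2^2) * (4/pi)^0 * sqrt(424)
= 0.5 * 1.000000 * 20.591260
= 10.2956

10.2956


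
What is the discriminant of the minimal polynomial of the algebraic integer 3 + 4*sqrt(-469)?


The element 3 + 4*sqrt(-469) has minimal polynomial:
x^2 - 6*x + 7513
Discriminant = (-6)^2 - 4*(7513)
= 36 - 30052
= -30016

-30016


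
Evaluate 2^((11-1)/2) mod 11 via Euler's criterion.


p = 11 is prime and the exponent is (p-1)/2 = 5, so by Euler's criterion 2^5 = (2/11) = +1 or -1 mod 11.
Compute by square-and-multiply:
  5 = 4 + 1 (binary 101)
  Repeated squaring mod 11: 2^1 = 2, 2^2 = 4, 2^4 = 5
  2^5 = 2^4 * 2^1 = 5 * 2 mod 11
    5 * 2 = 10 = 10 mod 11
  2^5 = 10 mod 11
Result 10 = p - 1 = -1 mod 11: 2 is a quadratic non-residue mod 11. As a residue in [0, p-1] the value is 10.
2^5 mod 11 = 10

10


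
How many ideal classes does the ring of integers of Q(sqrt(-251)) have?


K = Q(sqrt(-251)). d mod 4 = 1, so D = disc(K) = d = -251
h(K) equals the number of primitive reduced positive-definite forms (a, b, c) = a*x^2 + b*x*y + c*y^2 with b^2 - 4ac = D,
where reduced means |b| <= a <= c, with b >= 0 whenever |b| = a or a = c, and primitive means gcd(a, b, c) = 1.
Reduced forces 3a^2 <= |D| = 251, so 1 <= a <= 9; b must have the parity of D, and c = (b^2 - D)/(4a) must be an integer >= a.
Enumerate a = 1..9, b in [-a, a]:
  a=1: (1, 1, 63)  [1]
  a=2: none
  a=3: (3, -1, 21), (3, 1, 21)  [2]
  a=4: none
  a=5: (5, -3, 13), (5, 3, 13)  [2]
  a=6: none
  a=7: (7, -1, 9), (7, 1, 9)  [2]
  a=8..9: none
Total reduced forms: 1 + 2 + 2 + 2 = 7
h = 7

7


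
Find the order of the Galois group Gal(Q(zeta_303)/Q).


|Gal(Q(zeta_303)/Q)| = phi(303)
= 200

200


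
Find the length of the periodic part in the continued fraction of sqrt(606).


Run the CF algorithm for sqrt(606).
a_0 = floor(sqrt(606)) = 24; set m_0=0, q_0=1.
Recurrence: m' = q*a - m,  q' = (d - m'^2)/q,  a' = floor((a_0 + m')/q').
  step 1: m=24, q=30, a=1
  step 2: m=6, q=19, a=1
  step 3: m=13, q=23, a=1
  step 4: m=10, q=22, a=1
  step 5: m=12, q=21, a=1
  step 6: m=9, q=25, a=1
  step 7: m=16, q=14, a=2
  step 8: m=12, q=33, a=1
  step 9: m=21, q=5, a=9
  step 10: m=24, q=6, a=8
  step 11: m=24, q=5, a=9
  step 12: m=21, q=33, a=1
  step 13: m=12, q=14, a=2
  step 14: m=16, q=25, a=1
  step 15: m=9, q=21, a=1
  step 16: m=12, q=22, a=1
  step 17: m=10, q=23, a=1
  step 18: m=13, q=19, a=1
  step 19: m=6, q=30, a=1
  step 20: m=24, q=1, a=48
a_20 = 2*a_0 = 48, so the period closes here.
sqrt(606) = [24; 1, 1, 1, 1, 1, 1, 2, 1, 9, 8, 9, 1, 2, 1, 1, 1, 1, 1, 1, 48]
Period length = 20

20


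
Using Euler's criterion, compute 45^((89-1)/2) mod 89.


p = 89 is prime and the exponent is (p-1)/2 = 44, so by Euler's criterion 45^44 = (45/89) = +1 or -1 mod 89.
Compute by square-and-multiply:
  44 = 32 + 8 + 4 (binary 101100)
  Repeated squaring mod 89: 45^1 = 45, 45^2 = 67, 45^4 = 39, 45^8 = 8, 45^16 = 64, 45^32 = 2
  45^44 = 45^32 * 45^8 * 45^4 = 2 * 8 * 39 mod 89
    2 * 8 = 16 = 16 mod 89
    16 * 39 = 624 = 1 mod 89
  45^44 = 1 mod 89
Result 1: 45 is a quadratic residue mod 89.
45^44 mod 89 = 1

1


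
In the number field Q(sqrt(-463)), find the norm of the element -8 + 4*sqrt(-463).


N(a + b*sqrt(d)) = a^2 - d*b^2
= (-8)^2 - (-463)*(4)^2
= 64 + 7408
= 7472

7472


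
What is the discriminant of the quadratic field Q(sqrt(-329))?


For K = Q(sqrt(d)) with d squarefree: disc(K) = d if d = 1 mod 4, and disc(K) = 4d if d = 2 or 3 mod 4.
Here d = -329, and d mod 4 = 3.
d = 3 mod 4, not 1 (O_K = Z[sqrt(d)]), so disc(K) = 4d = 4 * (-329) = -1316

-1316


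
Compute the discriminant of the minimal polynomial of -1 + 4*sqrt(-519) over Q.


The element -1 + 4*sqrt(-519) has minimal polynomial:
x^2 + 2*x + 8305
Discriminant = (2)^2 - 4*(8305)
= 4 - 33220
= -33216

-33216


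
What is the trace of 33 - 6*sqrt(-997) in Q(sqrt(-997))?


Tr(a + b*sqrt(d)) = (a + b*sqrt(d)) + (a - b*sqrt(d)) = 2a
= 2 * (33)
= 66

66


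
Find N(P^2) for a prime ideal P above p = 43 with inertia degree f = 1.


N(P^a) = p^(a*f)
= 43^(2*1)
= 43^2
= 1849

1849


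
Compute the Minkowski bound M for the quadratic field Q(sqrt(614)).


d = 614, d mod 4 = 2, so disc(K) = 4d = 2456; |disc(K)| = 2456
Real quadratic field, so n = 2, s = r2 = 0, r1 = 2
M = (n!/n^n) * (4/pi)^s * sqrt(|disc(K)|) = (2!/2^2) * (4/pi)^0 * sqrt(2456)
= 0.5 * 1.000000 * 49.558047
= 24.7790

24.7790


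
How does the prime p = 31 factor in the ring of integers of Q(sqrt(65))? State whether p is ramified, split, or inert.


K = Q(sqrt(65)). Since d mod 4 = 1, disc(K) = 65.
Check p | disc: 65 mod 31 = 3.
p does not divide disc. Compute Legendre symbol (d/p):
3^((31-1)/2) mod 31 = -1
(d/p) = -1, so p is inert: (p) stays prime with e=1, f=2, g=1.
Therefore p is inert.

inert


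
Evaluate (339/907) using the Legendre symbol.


p = 907 is prime, so compute (339/907) with the reciprocity algorithm (Jacobi-symbol steps: pull out 2s via (2/n), flip via reciprocity, reduce):
  reciprocity: (339/907) -> -(907/339)
  reduce: (229/339)
  reciprocity: (229/339) -> +(339/229)
  reduce: (110/229)
  pull out 2: (2/229) = -1  (since 229 mod 8 = 5)
  reciprocity: (55/229) -> +(229/55)
  reduce: (9/55)
  reciprocity: (9/55) -> +(55/9)
  reduce: (1/9)
  (1/9) = 1
Product of signs = 1
(339/907) = 1

1


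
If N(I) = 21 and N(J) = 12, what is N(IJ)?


N(IJ) = N(I) * N(J)
= 21 * 12
= 252

252


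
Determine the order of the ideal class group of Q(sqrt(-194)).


K = Q(sqrt(-194)). d mod 4 = 2, so D = disc(K) = 4d = -776
h(K) equals the number of primitive reduced positive-definite forms (a, b, c) = a*x^2 + b*x*y + c*y^2 with b^2 - 4ac = D,
where reduced means |b| <= a <= c, with b >= 0 whenever |b| = a or a = c, and primitive means gcd(a, b, c) = 1.
Reduced forces 3a^2 <= |D| = 776, so 1 <= a <= 16; b must have the parity of D, and c = (b^2 - D)/(4a) must be an integer >= a.
Enumerate a = 1..16, b in [-a, a]:
  a=1: (1, 0, 194)  [1]
  a=2: (2, 0, 97)  [1]
  a=3: (3, -2, 65), (3, 2, 65)  [2]
  a=4: none
  a=5: (5, -2, 39), (5, 2, 39)  [2]
  a=6: (6, -4, 33), (6, 4, 33)  [2]
  a=7: (7, -6, 29), (7, 6, 29)  [2]
  a=8: none
  a=9: (9, -4, 22), (9, 4, 22)  [2]
  a=10: (10, -8, 21), (10, 8, 21)  [2]
  a=11: (11, -4, 18), (11, 4, 18)  [2]
  a=12: none
  a=13: (13, -2, 15), (13, 2, 15)  [2]
  a=14: (14, -8, 15), (14, 8, 15)  [2]
  a=15..16: none
Total reduced forms: 1 + 1 + 2 + 2 + 2 + 2 + 2 + 2 + 2 + 2 + 2 = 20
h = 20

20


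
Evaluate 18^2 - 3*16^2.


x^2 - d*y^2
= 18^2 - 3*16^2
= 324 - 768
= -444

-444


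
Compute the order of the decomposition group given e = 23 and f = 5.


|D_P| = e * f
= 23 * 5
= 115

115


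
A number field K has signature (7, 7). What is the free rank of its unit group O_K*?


By Dirichlet's unit theorem:
rank = r1 + r2 - 1
= 7 + 7 - 1
= 13

13


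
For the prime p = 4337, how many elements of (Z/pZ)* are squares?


For prime p, the number of non-zero quadratic residues is (p-1)/2.
= (4337-1)/2
= 2168

2168


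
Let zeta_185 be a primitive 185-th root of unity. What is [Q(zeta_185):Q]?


The degree equals Euler's totient phi(185).
185 = 5 * 37
phi(185) = 144

144


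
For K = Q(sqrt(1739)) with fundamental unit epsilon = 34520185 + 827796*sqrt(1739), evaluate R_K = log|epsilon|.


epsilon = 34520185 + 827796*sqrt(1739)
= 6.9040e+07
R = ln(6.9040e+07)
= 18.0502

18.0502


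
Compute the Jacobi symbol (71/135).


Compute (71/135) via quadratic reciprocity:
  reciprocity: (71/135) -> -(135/71)
  reduce: (64/71)
  pull out 2: (2/71) = +1  (since 71 mod 8 = 7)
  pull out 2: (2/71) = +1  (since 71 mod 8 = 7)
  pull out 2: (2/71) = +1  (since 71 mod 8 = 7)
  pull out 2: (2/71) = +1  (since 71 mod 8 = 7)
  pull out 2: (2/71) = +1  (since 71 mod 8 = 7)
  pull out 2: (2/71) = +1  (since 71 mod 8 = 7)
  (1/71) = 1
Product of signs = -1

-1


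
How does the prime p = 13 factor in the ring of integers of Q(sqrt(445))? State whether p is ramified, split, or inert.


K = Q(sqrt(445)). Since d mod 4 = 1, disc(K) = 445.
Check p | disc: 445 mod 13 = 3.
p does not divide disc. Compute Legendre symbol (d/p):
3^((13-1)/2) mod 13 = 1
(d/p) = 1, so p splits: (p) = P*P' with e=1, f=1, g=2.
Therefore p is split.

split


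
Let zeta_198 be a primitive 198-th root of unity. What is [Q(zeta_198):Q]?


The degree equals Euler's totient phi(198).
198 = 2 * 3^2 * 11
phi(198) = 60

60


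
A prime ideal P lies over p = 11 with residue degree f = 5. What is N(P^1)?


N(P^a) = p^(a*f)
= 11^(1*5)
= 11^5
= 161051

161051


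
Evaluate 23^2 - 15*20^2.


x^2 - d*y^2
= 23^2 - 15*20^2
= 529 - 6000
= -5471

-5471


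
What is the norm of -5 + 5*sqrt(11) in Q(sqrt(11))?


N(a + b*sqrt(d)) = a^2 - d*b^2
= (-5)^2 - (11)*(5)^2
= 25 - 275
= -250

-250


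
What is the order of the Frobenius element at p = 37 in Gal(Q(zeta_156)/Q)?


The Frobenius at p in Gal(Q(zeta_n)/Q) = (Z/nZ)* is the class of p, so its order is ord_156(37), the smallest k >= 1 with 37^k = 1 mod 156.
n = 156 = 2^2 * 3 * 13, phi(156) = 48; the order divides phi(n).
Divisors of 48: 1, 2, 3, 4, 6, 8, 12, 16, 24, 48
Repeated squaring mod 156: 37^1 = 37, 37^2 = 121, 37^4 = 133, 37^8 = 61, 37^16 = 133, 37^32 = 61
Test divisors in increasing order:
  k=1: 37^1 = 37 mod 156
  k=2: 37^2 = 121 mod 156
  k=3: 37^3 = 121 * 37 = 109 mod 156
  k=4: 37^4 = 133 mod 156
  k=6: 37^6 = 133 * 121 = 25 mod 156
  k=8: 37^8 = 61 mod 156
  k=12: 37^12 = 61 * 133 = 1 mod 156  <- first divisor giving 1
Order = 12

12


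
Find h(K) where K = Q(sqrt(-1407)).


K = Q(sqrt(-1407)). d mod 4 = 1, so D = disc(K) = d = -1407
h(K) equals the number of primitive reduced positive-definite forms (a, b, c) = a*x^2 + b*x*y + c*y^2 with b^2 - 4ac = D,
where reduced means |b| <= a <= c, with b >= 0 whenever |b| = a or a = c, and primitive means gcd(a, b, c) = 1.
Reduced forces 3a^2 <= |D| = 1407, so 1 <= a <= 21; b must have the parity of D, and c = (b^2 - D)/(4a) must be an integer >= a.
Enumerate a = 1..21, b in [-a, a]:
  a=1: (1, 1, 352)  [1]
  a=2: (2, -1, 176), (2, 1, 176)  [2]
  a=3: (3, 3, 118)  [1]
  a=4: (4, -1, 88), (4, 1, 88)  [2]
  a=5: none
  a=6: (6, -3, 59), (6, 3, 59)  [2]
  a=7: (7, 7, 52)  [1]
  a=8: (8, -1, 44), (8, 1, 44)  [2]
  a=9..10: none
  a=11: (11, -1, 32), (11, 1, 32)  [2]
  a=12: (12, -9, 31), (12, 9, 31)  [2]
  a=13: (13, -7, 28), (13, 7, 28)  [2]
  a=14: (14, -7, 26), (14, 7, 26)  [2]
  a=15: none
  a=16: (16, -1, 22), (16, 1, 22)  [2]
  a=17: (17, -15, 24), (17, 15, 24)  [2]
  a=18..20: none
  a=21: (21, 21, 22)  [1]
Total reduced forms: 1 + 2 + 1 + 2 + 2 + 1 + 2 + 2 + 2 + 2 + 2 + 2 + 2 + 1 = 24
h = 24

24


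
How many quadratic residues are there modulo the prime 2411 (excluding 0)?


For prime p, the number of non-zero quadratic residues is (p-1)/2.
= (2411-1)/2
= 1205

1205


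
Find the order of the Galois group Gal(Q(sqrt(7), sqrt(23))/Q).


The 2 square roots of distinct primes are multiplicatively independent over Q,
so [K:Q] = 2^2 and Gal(K/Q) is isomorphic to (Z/2Z)^2.
|Gal| = 2^2 = 4

4


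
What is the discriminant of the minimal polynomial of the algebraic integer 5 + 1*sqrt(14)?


The element 5 + 1*sqrt(14) has minimal polynomial:
x^2 - 10*x + 11
Discriminant = (-10)^2 - 4*(11)
= 100 - 44
= 56

56


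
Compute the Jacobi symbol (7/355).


Compute (7/355) via quadratic reciprocity:
  reciprocity: (7/355) -> -(355/7)
  reduce: (5/7)
  reciprocity: (5/7) -> +(7/5)
  reduce: (2/5)
  pull out 2: (2/5) = -1  (since 5 mod 8 = 5)
  (1/5) = 1
Product of signs = 1

1


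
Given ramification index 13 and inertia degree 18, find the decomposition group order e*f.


|D_P| = e * f
= 13 * 18
= 234

234


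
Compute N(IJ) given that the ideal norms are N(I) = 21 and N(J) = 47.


N(IJ) = N(I) * N(J)
= 21 * 47
= 987

987


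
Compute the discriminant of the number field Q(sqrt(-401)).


For K = Q(sqrt(d)) with d squarefree: disc(K) = d if d = 1 mod 4, and disc(K) = 4d if d = 2 or 3 mod 4.
Here d = -401, and d mod 4 = 3.
d = 3 mod 4, not 1 (O_K = Z[sqrt(d)]), so disc(K) = 4d = 4 * (-401) = -1604

-1604


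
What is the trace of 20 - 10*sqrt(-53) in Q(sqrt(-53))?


Tr(a + b*sqrt(d)) = (a + b*sqrt(d)) + (a - b*sqrt(d)) = 2a
= 2 * (20)
= 40

40


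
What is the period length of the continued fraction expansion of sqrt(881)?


Run the CF algorithm for sqrt(881).
a_0 = floor(sqrt(881)) = 29; set m_0=0, q_0=1.
Recurrence: m' = q*a - m,  q' = (d - m'^2)/q,  a' = floor((a_0 + m')/q').
  step 1: m=29, q=40, a=1
  step 2: m=11, q=19, a=2
  step 3: m=27, q=8, a=7
  step 4: m=29, q=5, a=11
  step 5: m=26, q=41, a=1
  step 6: m=15, q=16, a=2
  step 7: m=17, q=37, a=1
  step 8: m=20, q=13, a=3
  step 9: m=19, q=40, a=1
  step 10: m=21, q=11, a=4
  step 11: m=23, q=32, a=1
  step 12: m=9, q=25, a=1
  step 13: m=16, q=25, a=1
  step 14: m=9, q=32, a=1
  step 15: m=23, q=11, a=4
  step 16: m=21, q=40, a=1
  step 17: m=19, q=13, a=3
  step 18: m=20, q=37, a=1
  step 19: m=17, q=16, a=2
  step 20: m=15, q=41, a=1
  step 21: m=26, q=5, a=11
  step 22: m=29, q=8, a=7
  step 23: m=27, q=19, a=2
  step 24: m=11, q=40, a=1
  step 25: m=29, q=1, a=58
a_25 = 2*a_0 = 58, so the period closes here.
sqrt(881) = [29; 1, 2, 7, 11, 1, 2, 1, 3, 1, 4, 1, 1, 1, 1, 4, 1, 3, 1, 2, 1, 11, 7, 2, 1, 58]
Period length = 25

25


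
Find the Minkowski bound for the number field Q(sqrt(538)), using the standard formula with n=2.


d = 538, d mod 4 = 2, so disc(K) = 4d = 2152; |disc(K)| = 2152
Real quadratic field, so n = 2, s = r2 = 0, r1 = 2
M = (n!/n^n) * (4/pi)^s * sqrt(|disc(K)|) = (2!/2^2) * (4/pi)^0 * sqrt(2152)
= 0.5 * 1.000000 * 46.389654
= 23.1948

23.1948


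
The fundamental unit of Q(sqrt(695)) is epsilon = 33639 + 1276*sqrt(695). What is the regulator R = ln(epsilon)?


epsilon = 33639 + 1276*sqrt(695)
= 67278.0000
R = ln(67278.0000)
= 11.1166

11.1166


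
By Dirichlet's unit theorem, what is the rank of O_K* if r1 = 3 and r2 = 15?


By Dirichlet's unit theorem:
rank = r1 + r2 - 1
= 3 + 15 - 1
= 17

17


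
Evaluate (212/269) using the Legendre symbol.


p = 269 is prime, so compute (212/269) with the reciprocity algorithm (Jacobi-symbol steps: pull out 2s via (2/n), flip via reciprocity, reduce):
  pull out 2: (2/269) = -1  (since 269 mod 8 = 5)
  pull out 2: (2/269) = -1  (since 269 mod 8 = 5)
  reciprocity: (53/269) -> +(269/53)
  reduce: (4/53)
  pull out 2: (2/53) = -1  (since 53 mod 8 = 5)
  pull out 2: (2/53) = -1  (since 53 mod 8 = 5)
  (1/53) = 1
Product of signs = 1
(212/269) = 1

1
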